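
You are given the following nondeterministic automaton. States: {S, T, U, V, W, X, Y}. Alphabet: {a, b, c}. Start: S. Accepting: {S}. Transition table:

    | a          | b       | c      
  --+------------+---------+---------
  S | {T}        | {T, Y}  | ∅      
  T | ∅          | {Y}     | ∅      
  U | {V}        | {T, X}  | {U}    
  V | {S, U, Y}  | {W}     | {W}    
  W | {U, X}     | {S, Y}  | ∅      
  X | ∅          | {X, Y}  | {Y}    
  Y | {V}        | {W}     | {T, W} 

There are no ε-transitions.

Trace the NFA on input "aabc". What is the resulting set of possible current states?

Start in {S}.
Read 'a': {S} → {T}.
Read 'a': {T} → ∅.
The set is empty and remains empty for the remaining 2 symbols.

∅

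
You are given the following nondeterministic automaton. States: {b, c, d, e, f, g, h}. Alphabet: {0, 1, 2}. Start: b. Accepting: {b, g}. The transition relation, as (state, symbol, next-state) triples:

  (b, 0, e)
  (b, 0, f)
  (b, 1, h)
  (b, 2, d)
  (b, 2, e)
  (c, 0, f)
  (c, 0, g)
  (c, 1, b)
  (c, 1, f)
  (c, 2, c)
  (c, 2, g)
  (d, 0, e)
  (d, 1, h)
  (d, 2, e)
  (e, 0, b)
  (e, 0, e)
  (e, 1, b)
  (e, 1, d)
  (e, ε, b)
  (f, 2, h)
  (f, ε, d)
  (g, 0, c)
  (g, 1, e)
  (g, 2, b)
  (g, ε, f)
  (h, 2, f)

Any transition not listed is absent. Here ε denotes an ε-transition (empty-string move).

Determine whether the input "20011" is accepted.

No

Start in {b}.
Read '2': b→{d, e}; union {d, e}; ε-closure = {b, d, e}.
Read '0': b→{e, f}, d→{e}, e→{b, e}; union {b, e, f}; ε-closure = {b, d, e, f}.
Read '0': b→{e, f}, d→{e}, e→{b, e}, f→∅; union {b, e, f}; ε-closure = {b, d, e, f}.
Read '1': b→{h}, d→{h}, e→{b, d}, f→∅; now {b, d, h}.
Read '1': b→{h}, d→{h}, h→∅; now {h}.
The final set {h} contains no accepting state.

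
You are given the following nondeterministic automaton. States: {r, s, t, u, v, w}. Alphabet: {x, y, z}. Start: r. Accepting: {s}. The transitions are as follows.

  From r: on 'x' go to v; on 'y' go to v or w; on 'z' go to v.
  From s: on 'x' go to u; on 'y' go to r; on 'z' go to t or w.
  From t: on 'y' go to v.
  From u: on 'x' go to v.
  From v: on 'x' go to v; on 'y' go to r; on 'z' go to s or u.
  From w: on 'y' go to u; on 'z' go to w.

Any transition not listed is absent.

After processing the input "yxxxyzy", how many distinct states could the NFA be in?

Start in {r}.
Read 'y': {r} → {v, w}.
Read 'x': {v, w} → {v}.
Read 'x': {v} → {v}.
Read 'x': {v} → {v}.
Read 'y': {v} → {r}.
Read 'z': {r} → {v}.
Read 'y': {v} → {r}.
That set has 1 state.

1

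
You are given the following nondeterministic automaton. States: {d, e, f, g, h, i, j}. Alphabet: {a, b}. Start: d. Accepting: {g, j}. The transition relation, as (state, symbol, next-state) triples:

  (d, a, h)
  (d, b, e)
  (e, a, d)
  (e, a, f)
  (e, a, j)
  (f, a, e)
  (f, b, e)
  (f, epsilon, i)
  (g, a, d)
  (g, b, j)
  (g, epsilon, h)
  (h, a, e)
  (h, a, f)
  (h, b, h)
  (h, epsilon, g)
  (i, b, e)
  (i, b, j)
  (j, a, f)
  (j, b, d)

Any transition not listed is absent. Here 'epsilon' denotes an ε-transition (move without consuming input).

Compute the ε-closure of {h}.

{g, h}

Begin with {h}.
ε-move h → g; add g.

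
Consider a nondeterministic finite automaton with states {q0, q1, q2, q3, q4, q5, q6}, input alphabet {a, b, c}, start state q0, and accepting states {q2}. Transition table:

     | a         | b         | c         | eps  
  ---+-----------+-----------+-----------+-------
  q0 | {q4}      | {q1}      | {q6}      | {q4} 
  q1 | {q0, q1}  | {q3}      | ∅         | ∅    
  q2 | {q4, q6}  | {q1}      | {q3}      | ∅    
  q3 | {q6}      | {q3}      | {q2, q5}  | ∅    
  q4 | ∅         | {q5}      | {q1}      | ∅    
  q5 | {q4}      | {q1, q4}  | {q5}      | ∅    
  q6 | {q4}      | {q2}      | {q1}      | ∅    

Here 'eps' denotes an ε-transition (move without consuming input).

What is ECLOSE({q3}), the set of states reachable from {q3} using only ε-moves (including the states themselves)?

Begin with {q3}.
No ε-moves leave this set, so the closure equals the set itself.

{q3}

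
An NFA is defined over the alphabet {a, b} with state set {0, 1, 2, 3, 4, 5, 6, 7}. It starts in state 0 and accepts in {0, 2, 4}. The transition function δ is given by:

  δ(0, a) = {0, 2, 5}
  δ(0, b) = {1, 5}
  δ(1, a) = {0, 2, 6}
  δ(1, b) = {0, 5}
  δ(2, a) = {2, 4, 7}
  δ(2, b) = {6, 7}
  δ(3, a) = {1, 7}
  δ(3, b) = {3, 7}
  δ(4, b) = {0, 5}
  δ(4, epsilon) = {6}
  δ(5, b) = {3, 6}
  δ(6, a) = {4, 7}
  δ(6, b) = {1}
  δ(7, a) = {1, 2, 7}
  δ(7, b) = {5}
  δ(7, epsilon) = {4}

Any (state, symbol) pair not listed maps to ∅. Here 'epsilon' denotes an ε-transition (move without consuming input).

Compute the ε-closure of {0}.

{0}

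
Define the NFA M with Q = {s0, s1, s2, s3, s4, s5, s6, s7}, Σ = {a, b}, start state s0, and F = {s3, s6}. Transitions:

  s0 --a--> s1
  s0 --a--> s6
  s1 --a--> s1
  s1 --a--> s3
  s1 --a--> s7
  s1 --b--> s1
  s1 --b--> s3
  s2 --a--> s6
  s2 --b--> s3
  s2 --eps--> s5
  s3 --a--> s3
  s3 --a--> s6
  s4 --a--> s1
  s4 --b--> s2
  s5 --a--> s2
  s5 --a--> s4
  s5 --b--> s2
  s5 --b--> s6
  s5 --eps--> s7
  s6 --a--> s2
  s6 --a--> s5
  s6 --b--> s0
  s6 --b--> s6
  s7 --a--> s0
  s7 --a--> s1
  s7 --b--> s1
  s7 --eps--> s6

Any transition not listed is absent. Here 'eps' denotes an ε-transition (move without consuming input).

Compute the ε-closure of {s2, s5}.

Begin with {s2, s5}.
ε-move s5 → s7; add s7.
ε-move s7 → s6; add s6.

{s2, s5, s6, s7}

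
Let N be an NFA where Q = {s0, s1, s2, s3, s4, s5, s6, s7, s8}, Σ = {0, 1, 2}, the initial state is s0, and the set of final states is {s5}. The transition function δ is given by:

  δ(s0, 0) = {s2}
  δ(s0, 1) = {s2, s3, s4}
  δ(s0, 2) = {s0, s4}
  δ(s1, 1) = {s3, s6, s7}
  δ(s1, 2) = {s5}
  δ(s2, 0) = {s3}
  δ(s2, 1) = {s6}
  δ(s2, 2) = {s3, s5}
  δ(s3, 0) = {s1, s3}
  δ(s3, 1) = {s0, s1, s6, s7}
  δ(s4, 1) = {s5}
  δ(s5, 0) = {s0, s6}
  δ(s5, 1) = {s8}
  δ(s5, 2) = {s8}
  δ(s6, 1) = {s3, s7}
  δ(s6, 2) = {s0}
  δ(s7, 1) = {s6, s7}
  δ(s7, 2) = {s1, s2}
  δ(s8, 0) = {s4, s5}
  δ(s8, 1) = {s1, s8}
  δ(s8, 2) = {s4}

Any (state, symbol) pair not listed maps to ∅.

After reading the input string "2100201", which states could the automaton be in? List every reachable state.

{s0, s1, s2, s3, s4, s6, s7}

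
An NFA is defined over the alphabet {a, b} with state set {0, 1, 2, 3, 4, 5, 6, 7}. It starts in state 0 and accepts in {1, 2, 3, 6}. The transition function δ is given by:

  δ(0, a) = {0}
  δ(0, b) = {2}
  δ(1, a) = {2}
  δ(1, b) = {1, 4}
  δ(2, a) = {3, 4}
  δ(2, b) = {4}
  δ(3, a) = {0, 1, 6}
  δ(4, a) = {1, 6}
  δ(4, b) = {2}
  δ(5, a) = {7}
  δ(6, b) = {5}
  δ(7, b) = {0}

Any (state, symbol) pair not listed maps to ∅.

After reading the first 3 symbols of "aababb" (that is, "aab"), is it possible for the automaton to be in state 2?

Start in {0}.
Read 'a': {0} → {0}.
Read 'a': {0} → {0}.
Read 'b': {0} → {2}.
State 2 is in {2}.

Yes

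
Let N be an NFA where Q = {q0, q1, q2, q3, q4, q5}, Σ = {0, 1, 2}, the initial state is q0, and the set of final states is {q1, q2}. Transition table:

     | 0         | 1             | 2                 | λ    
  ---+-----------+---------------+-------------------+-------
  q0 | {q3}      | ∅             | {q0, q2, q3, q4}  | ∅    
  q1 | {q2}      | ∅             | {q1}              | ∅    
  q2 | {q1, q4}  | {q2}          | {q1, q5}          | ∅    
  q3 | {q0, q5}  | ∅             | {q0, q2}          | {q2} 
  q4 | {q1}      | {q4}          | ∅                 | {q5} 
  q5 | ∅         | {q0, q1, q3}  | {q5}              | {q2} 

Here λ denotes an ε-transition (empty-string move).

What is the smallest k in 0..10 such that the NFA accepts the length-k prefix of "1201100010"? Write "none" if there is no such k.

Start in {q0}.
Read '1': {q0} → ∅.
The set is empty and remains empty for the remaining 9 symbols.
No reachable set along the way intersects F.

none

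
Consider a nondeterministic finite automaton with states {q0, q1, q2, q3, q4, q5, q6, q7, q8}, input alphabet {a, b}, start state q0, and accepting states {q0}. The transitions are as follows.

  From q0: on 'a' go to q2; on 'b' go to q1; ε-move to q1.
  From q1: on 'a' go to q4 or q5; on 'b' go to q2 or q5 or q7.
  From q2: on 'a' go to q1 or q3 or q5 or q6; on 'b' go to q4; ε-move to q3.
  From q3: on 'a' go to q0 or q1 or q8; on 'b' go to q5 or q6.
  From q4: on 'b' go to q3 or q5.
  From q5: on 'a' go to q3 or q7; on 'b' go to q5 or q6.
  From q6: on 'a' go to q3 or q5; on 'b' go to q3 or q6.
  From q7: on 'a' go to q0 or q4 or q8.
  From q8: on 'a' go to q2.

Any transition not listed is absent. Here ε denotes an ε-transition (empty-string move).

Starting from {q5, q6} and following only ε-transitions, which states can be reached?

{q5, q6}

Begin with {q5, q6}.
No ε-moves leave this set, so the closure equals the set itself.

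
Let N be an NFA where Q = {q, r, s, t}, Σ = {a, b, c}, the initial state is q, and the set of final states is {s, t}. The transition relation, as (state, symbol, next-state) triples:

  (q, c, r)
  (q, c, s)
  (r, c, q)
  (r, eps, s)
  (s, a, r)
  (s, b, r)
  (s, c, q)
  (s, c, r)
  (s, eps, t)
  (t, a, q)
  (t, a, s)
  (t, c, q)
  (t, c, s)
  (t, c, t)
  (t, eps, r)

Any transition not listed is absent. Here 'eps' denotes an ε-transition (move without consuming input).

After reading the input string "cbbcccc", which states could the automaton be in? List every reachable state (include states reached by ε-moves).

{q, r, s, t}

Start in {q}.
Read 'c': q→{r, s}; union {r, s}; ε-closure = {r, s, t}.
Read 'b': r→∅, s→{r}, t→∅; union {r}; ε-closure = {r, s, t}.
Read 'b': r→∅, s→{r}, t→∅; union {r}; ε-closure = {r, s, t}.
Read 'c': r→{q}, s→{q, r}, t→{q, s, t}; now {q, r, s, t}.
Read 'c': q→{r, s}, r→{q}, s→{q, r}, t→{q, s, t}; now {q, r, s, t}.
Read 'c': q→{r, s}, r→{q}, s→{q, r}, t→{q, s, t}; now {q, r, s, t}.
Read 'c': q→{r, s}, r→{q}, s→{q, r}, t→{q, s, t}; now {q, r, s, t}.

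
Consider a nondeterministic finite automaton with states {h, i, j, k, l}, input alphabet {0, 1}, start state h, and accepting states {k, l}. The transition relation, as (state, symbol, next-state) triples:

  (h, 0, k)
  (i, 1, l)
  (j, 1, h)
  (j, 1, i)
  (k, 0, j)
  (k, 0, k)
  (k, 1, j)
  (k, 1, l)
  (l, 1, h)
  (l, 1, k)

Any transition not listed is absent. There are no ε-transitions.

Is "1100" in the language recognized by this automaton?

Start in {h}.
Read '1': {h} → ∅.
The set is empty and remains empty for the remaining 3 symbols.
The final set ∅ contains no accepting state.

No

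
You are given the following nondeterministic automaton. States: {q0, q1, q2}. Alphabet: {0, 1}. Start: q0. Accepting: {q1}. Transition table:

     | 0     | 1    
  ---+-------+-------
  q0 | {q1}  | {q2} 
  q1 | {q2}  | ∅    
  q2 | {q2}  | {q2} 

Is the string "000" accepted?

No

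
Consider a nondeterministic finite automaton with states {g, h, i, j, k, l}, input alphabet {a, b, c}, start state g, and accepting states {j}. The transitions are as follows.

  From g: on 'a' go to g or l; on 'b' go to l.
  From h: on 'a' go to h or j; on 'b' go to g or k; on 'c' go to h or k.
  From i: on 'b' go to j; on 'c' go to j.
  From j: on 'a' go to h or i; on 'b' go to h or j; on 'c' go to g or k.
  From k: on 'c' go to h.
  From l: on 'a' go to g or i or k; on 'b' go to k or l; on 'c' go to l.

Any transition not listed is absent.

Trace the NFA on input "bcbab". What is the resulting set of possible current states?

Start in {g}.
Read 'b': {g} → {l}.
Read 'c': {l} → {l}.
Read 'b': {l} → {k, l}.
Read 'a': {k, l} → {g, i, k}.
Read 'b': {g, i, k} → {j, l}.

{j, l}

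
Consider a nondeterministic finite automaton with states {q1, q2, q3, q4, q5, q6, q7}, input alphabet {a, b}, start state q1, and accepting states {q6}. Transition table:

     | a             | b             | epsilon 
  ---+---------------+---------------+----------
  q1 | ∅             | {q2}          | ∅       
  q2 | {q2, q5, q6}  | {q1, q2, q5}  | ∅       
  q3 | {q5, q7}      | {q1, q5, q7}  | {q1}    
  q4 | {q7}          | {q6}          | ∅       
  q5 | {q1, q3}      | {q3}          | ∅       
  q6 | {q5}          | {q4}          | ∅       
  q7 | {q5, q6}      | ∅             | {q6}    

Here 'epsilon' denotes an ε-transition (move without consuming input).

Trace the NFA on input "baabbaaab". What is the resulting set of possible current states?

Start in {q1}.
Read 'b': q1→{q2}; now {q2}.
Read 'a': q2→{q2, q5, q6}; now {q2, q5, q6}.
Read 'a': q2→{q2, q5, q6}, q5→{q1, q3}, q6→{q5}; now {q1, q2, q3, q5, q6}.
Read 'b': q1→{q2}, q2→{q1, q2, q5}, q3→{q1, q5, q7}, q5→{q3}, q6→{q4}; union {q1, q2, q3, q4, q5, q7}; ε-closure = {q1, q2, q3, q4, q5, q6, q7}.
Read 'b': q1→{q2}, q2→{q1, q2, q5}, q3→{q1, q5, q7}, q4→{q6}, q5→{q3}, q6→{q4}, q7→∅; now {q1, q2, q3, q4, q5, q6, q7}.
Read 'a': q1→∅, q2→{q2, q5, q6}, q3→{q5, q7}, q4→{q7}, q5→{q1, q3}, q6→{q5}, q7→{q5, q6}; now {q1, q2, q3, q5, q6, q7}.
Read 'a': q1→∅, q2→{q2, q5, q6}, q3→{q5, q7}, q5→{q1, q3}, q6→{q5}, q7→{q5, q6}; now {q1, q2, q3, q5, q6, q7}.
Read 'a': q1→∅, q2→{q2, q5, q6}, q3→{q5, q7}, q5→{q1, q3}, q6→{q5}, q7→{q5, q6}; now {q1, q2, q3, q5, q6, q7}.
Read 'b': q1→{q2}, q2→{q1, q2, q5}, q3→{q1, q5, q7}, q5→{q3}, q6→{q4}, q7→∅; union {q1, q2, q3, q4, q5, q7}; ε-closure = {q1, q2, q3, q4, q5, q6, q7}.

{q1, q2, q3, q4, q5, q6, q7}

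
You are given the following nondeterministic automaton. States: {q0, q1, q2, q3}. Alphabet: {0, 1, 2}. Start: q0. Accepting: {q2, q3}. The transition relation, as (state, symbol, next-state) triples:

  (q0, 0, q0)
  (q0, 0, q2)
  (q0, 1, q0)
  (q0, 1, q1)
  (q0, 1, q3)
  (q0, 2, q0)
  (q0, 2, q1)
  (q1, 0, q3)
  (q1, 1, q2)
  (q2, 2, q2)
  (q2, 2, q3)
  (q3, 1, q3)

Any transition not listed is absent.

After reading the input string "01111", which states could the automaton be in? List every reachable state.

Start in {q0}.
Read '0': {q0} → {q0, q2}.
Read '1': {q0, q2} → {q0, q1, q3}.
Read '1': {q0, q1, q3} → {q0, q1, q2, q3}.
Read '1': {q0, q1, q2, q3} → {q0, q1, q2, q3}.
Read '1': {q0, q1, q2, q3} → {q0, q1, q2, q3}.

{q0, q1, q2, q3}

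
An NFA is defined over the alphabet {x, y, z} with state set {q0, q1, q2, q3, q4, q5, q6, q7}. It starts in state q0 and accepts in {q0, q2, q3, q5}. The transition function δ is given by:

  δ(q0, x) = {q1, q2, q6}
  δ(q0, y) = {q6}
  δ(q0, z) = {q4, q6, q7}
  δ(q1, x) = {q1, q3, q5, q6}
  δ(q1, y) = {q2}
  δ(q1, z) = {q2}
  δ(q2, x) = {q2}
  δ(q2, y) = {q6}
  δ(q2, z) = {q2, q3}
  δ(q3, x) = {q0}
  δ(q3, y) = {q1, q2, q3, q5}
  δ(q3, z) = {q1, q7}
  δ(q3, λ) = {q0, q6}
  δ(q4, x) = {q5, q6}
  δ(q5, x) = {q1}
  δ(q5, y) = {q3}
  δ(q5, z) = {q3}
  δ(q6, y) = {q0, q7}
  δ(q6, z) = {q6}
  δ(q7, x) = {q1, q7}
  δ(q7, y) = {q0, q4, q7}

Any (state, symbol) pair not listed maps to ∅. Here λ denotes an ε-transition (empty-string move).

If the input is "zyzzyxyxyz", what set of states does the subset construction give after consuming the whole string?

Start in {q0}.
Read 'z': {q0} → {q4, q6, q7}.
Read 'y': {q4, q6, q7} → {q0, q4, q7}.
Read 'z': {q0, q4, q7} → {q4, q6, q7}.
Read 'z': {q4, q6, q7} → {q6}.
Read 'y': {q6} → {q0, q7}.
Read 'x': {q0, q7} → {q1, q2, q6, q7}.
Read 'y': {q1, q2, q6, q7} → {q0, q2, q4, q6, q7}.
Read 'x': {q0, q2, q4, q6, q7} → {q1, q2, q5, q6, q7}.
Read 'y': {q1, q2, q5, q6, q7} → {q0, q2, q3, q4, q6, q7}.
Read 'z': {q0, q2, q3, q4, q6, q7} → {q0, q1, q2, q3, q4, q6, q7}.

{q0, q1, q2, q3, q4, q6, q7}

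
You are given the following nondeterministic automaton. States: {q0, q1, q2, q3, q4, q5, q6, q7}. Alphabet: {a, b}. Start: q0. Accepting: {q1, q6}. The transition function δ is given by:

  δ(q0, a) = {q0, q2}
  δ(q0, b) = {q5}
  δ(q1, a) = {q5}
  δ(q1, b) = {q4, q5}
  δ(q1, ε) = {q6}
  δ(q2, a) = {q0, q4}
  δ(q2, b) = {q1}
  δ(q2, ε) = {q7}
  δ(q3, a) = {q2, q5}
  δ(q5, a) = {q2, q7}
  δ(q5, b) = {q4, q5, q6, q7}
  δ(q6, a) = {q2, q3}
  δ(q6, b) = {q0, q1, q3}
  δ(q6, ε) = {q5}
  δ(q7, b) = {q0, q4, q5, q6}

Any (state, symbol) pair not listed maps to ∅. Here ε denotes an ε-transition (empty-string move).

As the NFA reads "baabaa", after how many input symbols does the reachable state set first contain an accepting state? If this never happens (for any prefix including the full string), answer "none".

none

Start in {q0}.
Read 'b': {q0} → {q5}.
Read 'a': {q5} → {q2, q7}.
Read 'a': {q2, q7} → {q0, q4}.
Read 'b': {q0, q4} → {q5}.
Read 'a': {q5} → {q2, q7}.
Read 'a': {q2, q7} → {q0, q4}.
No reachable set along the way intersects F.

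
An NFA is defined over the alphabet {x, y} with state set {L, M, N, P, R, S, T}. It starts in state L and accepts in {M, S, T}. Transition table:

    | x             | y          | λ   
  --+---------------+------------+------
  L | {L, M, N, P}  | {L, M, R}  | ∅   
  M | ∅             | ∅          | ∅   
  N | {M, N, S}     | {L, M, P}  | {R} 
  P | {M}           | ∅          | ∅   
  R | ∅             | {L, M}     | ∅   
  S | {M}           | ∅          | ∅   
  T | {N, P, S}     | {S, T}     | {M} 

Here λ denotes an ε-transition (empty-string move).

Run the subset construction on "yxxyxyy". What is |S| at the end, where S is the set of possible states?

Start in {L}.
Read 'y': L→{L, M, R}; now {L, M, R}.
Read 'x': L→{L, M, N, P}, M→∅, R→∅; union {L, M, N, P}; ε-closure = {L, M, N, P, R}.
Read 'x': L→{L, M, N, P}, M→∅, N→{M, N, S}, P→{M}, R→∅; union {L, M, N, P, S}; ε-closure = {L, M, N, P, R, S}.
Read 'y': L→{L, M, R}, M→∅, N→{L, M, P}, P→∅, R→{L, M}, S→∅; now {L, M, P, R}.
Read 'x': L→{L, M, N, P}, M→∅, P→{M}, R→∅; union {L, M, N, P}; ε-closure = {L, M, N, P, R}.
Read 'y': L→{L, M, R}, M→∅, N→{L, M, P}, P→∅, R→{L, M}; now {L, M, P, R}.
Read 'y': L→{L, M, R}, M→∅, P→∅, R→{L, M}; now {L, M, R}.
That set has 3 states.

3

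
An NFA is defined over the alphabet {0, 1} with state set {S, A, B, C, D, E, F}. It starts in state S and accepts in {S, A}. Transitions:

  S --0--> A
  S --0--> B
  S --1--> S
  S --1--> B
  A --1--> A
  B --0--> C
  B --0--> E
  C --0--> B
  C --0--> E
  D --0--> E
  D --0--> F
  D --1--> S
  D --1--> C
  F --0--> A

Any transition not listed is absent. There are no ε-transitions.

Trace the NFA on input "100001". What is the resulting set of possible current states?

Start in {S}.
Read '1': S→{S, B}; now {S, B}.
Read '0': S→{A, B}, B→{C, E}; now {A, B, C, E}.
Read '0': A→∅, B→{C, E}, C→{B, E}, E→∅; now {B, C, E}.
Read '0': B→{C, E}, C→{B, E}, E→∅; now {B, C, E}.
Read '0': B→{C, E}, C→{B, E}, E→∅; now {B, C, E}.
Read '1': B→∅, C→∅, E→∅; now ∅.

∅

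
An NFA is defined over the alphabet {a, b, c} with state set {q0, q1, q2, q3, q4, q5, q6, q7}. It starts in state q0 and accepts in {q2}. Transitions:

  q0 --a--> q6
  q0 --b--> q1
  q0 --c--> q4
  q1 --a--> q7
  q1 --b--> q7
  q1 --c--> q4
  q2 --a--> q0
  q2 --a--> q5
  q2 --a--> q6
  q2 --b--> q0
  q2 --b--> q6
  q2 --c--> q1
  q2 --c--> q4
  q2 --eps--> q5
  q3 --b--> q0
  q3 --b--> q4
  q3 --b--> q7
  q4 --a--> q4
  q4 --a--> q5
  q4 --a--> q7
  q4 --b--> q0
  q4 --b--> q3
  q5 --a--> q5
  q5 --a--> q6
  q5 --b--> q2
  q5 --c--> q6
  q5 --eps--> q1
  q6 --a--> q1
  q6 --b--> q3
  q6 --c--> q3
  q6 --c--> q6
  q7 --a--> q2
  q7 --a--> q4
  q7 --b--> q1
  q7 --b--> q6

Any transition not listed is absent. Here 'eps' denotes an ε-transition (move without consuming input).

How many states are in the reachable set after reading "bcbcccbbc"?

Start in {q0}.
Read 'b': q0→{q1}; now {q1}.
Read 'c': q1→{q4}; now {q4}.
Read 'b': q4→{q0, q3}; now {q0, q3}.
Read 'c': q0→{q4}, q3→∅; now {q4}.
Read 'c': q4→∅; now ∅.
The set is empty and remains empty for the remaining 4 symbols.
That set has 0 states.

0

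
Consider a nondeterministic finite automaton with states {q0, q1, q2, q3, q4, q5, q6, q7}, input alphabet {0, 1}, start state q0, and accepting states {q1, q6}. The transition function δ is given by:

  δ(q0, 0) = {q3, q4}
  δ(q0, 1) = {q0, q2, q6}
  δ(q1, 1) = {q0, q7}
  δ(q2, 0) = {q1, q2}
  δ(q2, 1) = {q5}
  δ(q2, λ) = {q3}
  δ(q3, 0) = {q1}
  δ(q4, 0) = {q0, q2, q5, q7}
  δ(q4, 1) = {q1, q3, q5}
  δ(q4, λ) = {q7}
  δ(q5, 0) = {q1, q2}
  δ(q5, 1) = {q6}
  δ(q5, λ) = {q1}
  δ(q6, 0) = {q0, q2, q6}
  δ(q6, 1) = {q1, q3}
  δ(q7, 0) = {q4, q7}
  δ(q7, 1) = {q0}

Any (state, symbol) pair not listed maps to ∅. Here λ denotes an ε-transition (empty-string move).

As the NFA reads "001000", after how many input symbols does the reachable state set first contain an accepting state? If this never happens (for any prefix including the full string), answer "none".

Start in {q0}.
Read '0': {q0} → {q3, q4, q7}.
Read '0': {q3, q4, q7} → {q0, q1, q2, q3, q4, q5, q7}.
None of the earlier sets intersect F, but {q0, q1, q2, q3, q4, q5, q7} does.

2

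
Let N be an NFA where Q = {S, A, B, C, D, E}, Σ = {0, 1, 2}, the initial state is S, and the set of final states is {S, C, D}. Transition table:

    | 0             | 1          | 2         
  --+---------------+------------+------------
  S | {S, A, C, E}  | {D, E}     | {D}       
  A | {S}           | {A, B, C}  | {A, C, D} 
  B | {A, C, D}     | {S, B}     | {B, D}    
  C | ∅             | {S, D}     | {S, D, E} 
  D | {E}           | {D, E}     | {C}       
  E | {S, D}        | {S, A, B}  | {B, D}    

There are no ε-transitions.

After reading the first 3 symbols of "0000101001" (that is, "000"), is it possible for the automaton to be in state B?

No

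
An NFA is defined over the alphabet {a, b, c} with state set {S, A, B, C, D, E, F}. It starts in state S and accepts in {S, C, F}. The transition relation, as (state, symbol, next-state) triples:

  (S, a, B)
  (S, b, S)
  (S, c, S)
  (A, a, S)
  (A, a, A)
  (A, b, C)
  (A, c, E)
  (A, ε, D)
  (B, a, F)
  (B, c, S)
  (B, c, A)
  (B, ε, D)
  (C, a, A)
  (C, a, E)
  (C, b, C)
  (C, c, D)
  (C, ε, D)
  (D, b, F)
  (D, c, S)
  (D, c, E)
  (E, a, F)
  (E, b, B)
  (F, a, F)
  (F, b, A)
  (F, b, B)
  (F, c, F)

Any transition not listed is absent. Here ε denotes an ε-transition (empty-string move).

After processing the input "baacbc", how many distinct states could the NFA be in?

4

Start in {S}.
Read 'b': {S} → {S}.
Read 'a': {S} → {B, D}.
Read 'a': {B, D} → {F}.
Read 'c': {F} → {F}.
Read 'b': {F} → {A, B, D}.
Read 'c': {A, B, D} → {S, A, D, E}.
That set has 4 states.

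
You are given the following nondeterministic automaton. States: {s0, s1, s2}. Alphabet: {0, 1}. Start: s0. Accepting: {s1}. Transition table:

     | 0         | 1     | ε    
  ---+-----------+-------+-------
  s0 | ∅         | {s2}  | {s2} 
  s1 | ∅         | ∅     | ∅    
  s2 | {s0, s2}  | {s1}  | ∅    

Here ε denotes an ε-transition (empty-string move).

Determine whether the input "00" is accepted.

No

Start: ε-closure({s0}) = {s0, s2}.
Read '0': s0→∅, s2→{s0, s2}; now {s0, s2}.
Read '0': s0→∅, s2→{s0, s2}; now {s0, s2}.
The final set {s0, s2} contains no accepting state.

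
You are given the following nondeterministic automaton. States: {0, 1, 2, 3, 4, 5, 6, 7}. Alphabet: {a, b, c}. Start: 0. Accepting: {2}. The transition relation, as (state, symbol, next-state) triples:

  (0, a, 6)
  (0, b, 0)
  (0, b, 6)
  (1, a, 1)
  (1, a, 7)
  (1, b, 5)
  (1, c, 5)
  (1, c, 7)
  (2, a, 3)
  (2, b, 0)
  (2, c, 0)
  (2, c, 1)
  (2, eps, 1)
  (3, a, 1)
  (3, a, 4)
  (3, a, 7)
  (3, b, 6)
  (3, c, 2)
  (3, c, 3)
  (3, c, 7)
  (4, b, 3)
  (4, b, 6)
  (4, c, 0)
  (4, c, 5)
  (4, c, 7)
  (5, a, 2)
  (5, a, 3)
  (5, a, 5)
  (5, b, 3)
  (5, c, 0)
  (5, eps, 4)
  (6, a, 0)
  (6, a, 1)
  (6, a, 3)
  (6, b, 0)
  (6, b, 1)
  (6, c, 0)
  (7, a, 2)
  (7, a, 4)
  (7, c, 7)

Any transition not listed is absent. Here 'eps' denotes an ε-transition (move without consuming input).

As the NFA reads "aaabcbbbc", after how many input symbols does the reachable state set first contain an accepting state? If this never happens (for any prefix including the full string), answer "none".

5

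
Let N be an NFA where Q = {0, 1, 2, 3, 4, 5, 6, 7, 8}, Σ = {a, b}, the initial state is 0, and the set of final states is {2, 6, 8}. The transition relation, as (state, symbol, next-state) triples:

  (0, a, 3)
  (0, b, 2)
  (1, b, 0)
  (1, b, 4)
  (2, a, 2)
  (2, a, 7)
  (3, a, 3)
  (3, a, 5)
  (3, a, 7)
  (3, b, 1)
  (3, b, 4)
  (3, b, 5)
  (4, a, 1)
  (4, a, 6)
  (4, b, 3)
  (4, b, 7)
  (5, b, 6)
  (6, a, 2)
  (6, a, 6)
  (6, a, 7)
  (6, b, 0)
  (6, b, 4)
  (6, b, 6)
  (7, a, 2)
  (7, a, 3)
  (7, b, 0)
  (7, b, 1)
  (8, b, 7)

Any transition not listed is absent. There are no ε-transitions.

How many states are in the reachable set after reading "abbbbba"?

Start in {0}.
Read 'a': {0} → {3}.
Read 'b': {3} → {1, 4, 5}.
Read 'b': {1, 4, 5} → {0, 3, 4, 6, 7}.
Read 'b': {0, 3, 4, 6, 7} → {0, 1, 2, 3, 4, 5, 6, 7}.
Read 'b': {0, 1, 2, 3, 4, 5, 6, 7} → {0, 1, 2, 3, 4, 5, 6, 7}.
Read 'b': {0, 1, 2, 3, 4, 5, 6, 7} → {0, 1, 2, 3, 4, 5, 6, 7}.
Read 'a': {0, 1, 2, 3, 4, 5, 6, 7} → {1, 2, 3, 5, 6, 7}.
That set has 6 states.

6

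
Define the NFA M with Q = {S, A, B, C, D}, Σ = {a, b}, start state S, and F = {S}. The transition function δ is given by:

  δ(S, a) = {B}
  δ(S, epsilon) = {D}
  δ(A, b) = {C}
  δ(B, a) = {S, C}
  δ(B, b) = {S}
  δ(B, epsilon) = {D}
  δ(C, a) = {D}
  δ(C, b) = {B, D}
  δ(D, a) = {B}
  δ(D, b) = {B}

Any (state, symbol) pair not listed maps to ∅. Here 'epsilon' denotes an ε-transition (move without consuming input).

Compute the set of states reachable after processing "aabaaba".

{S, B, C, D}

Start: ε-closure({S}) = {S, D}.
Read 'a': S→{B}, D→{B}; union {B}; ε-closure = {B, D}.
Read 'a': B→{S, C}, D→{B}; union {S, B, C}; ε-closure = {S, B, C, D}.
Read 'b': S→∅, B→{S}, C→{B, D}, D→{B}; now {S, B, D}.
Read 'a': S→{B}, B→{S, C}, D→{B}; union {S, B, C}; ε-closure = {S, B, C, D}.
Read 'a': S→{B}, B→{S, C}, C→{D}, D→{B}; now {S, B, C, D}.
Read 'b': S→∅, B→{S}, C→{B, D}, D→{B}; now {S, B, D}.
Read 'a': S→{B}, B→{S, C}, D→{B}; union {S, B, C}; ε-closure = {S, B, C, D}.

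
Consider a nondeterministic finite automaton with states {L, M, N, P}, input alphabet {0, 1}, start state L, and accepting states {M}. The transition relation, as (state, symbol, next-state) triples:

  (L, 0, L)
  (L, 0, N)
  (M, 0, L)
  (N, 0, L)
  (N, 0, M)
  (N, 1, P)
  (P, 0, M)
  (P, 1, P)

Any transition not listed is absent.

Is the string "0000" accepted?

Start in {L}.
Read '0': L→{L, N}; now {L, N}.
Read '0': L→{L, N}, N→{L, M}; now {L, M, N}.
Read '0': L→{L, N}, M→{L}, N→{L, M}; now {L, M, N}.
Read '0': L→{L, N}, M→{L}, N→{L, M}; now {L, M, N}.
The final set {L, M, N} contains the accepting state M.

Yes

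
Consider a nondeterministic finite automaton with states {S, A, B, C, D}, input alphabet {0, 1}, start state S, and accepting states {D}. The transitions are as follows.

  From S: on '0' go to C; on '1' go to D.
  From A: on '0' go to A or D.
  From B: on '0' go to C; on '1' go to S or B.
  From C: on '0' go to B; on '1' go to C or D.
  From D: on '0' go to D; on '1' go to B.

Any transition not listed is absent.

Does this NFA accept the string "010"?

Yes

Start in {S}.
Read '0': S→{C}; now {C}.
Read '1': C→{C, D}; now {C, D}.
Read '0': C→{B}, D→{D}; now {B, D}.
The final set {B, D} contains the accepting state D.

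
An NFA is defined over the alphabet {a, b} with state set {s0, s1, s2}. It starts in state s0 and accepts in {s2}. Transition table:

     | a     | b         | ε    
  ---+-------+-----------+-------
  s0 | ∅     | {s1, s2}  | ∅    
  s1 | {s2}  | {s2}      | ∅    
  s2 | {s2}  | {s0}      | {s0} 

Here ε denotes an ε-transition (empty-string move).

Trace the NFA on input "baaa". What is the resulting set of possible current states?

Start in {s0}.
Read 'b': s0→{s1, s2}; union {s1, s2}; ε-closure = {s0, s1, s2}.
Read 'a': s0→∅, s1→{s2}, s2→{s2}; union {s2}; ε-closure = {s0, s2}.
Read 'a': s0→∅, s2→{s2}; union {s2}; ε-closure = {s0, s2}.
Read 'a': s0→∅, s2→{s2}; union {s2}; ε-closure = {s0, s2}.

{s0, s2}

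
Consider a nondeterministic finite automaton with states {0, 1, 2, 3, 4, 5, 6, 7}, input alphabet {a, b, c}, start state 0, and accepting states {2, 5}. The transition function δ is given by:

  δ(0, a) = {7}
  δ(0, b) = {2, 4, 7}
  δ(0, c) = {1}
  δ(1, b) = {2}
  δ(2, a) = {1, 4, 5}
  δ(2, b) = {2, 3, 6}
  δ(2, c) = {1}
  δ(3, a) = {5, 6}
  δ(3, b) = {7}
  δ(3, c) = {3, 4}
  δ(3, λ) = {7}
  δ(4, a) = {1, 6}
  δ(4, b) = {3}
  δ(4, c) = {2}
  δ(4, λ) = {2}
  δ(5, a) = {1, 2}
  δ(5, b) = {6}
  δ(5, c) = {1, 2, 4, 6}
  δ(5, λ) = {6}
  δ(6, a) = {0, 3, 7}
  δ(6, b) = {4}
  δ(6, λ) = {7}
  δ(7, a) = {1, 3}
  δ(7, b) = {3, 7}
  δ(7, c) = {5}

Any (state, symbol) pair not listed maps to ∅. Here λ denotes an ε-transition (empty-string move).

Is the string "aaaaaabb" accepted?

Yes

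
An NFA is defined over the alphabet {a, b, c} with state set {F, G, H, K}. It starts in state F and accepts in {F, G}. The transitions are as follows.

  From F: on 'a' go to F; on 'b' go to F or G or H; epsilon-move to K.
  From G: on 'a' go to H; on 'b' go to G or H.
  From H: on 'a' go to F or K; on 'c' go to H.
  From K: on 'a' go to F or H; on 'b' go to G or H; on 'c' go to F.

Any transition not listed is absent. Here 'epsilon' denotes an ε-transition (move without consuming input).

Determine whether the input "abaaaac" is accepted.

Yes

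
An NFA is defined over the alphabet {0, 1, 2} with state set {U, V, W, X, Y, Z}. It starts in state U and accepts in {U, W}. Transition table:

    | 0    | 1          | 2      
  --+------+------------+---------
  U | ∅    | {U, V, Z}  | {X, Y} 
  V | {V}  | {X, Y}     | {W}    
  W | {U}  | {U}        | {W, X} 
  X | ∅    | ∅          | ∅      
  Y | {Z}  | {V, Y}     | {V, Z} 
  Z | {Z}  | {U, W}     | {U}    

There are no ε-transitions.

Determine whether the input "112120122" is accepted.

Yes

Start in {U}.
Read '1': {U} → {U, V, Z}.
Read '1': {U, V, Z} → {U, V, W, X, Y, Z}.
Read '2': {U, V, W, X, Y, Z} → {U, V, W, X, Y, Z}.
Read '1': {U, V, W, X, Y, Z} → {U, V, W, X, Y, Z}.
Read '2': {U, V, W, X, Y, Z} → {U, V, W, X, Y, Z}.
Read '0': {U, V, W, X, Y, Z} → {U, V, Z}.
Read '1': {U, V, Z} → {U, V, W, X, Y, Z}.
Read '2': {U, V, W, X, Y, Z} → {U, V, W, X, Y, Z}.
Read '2': {U, V, W, X, Y, Z} → {U, V, W, X, Y, Z}.
The final set {U, V, W, X, Y, Z} contains the accepting states U, W.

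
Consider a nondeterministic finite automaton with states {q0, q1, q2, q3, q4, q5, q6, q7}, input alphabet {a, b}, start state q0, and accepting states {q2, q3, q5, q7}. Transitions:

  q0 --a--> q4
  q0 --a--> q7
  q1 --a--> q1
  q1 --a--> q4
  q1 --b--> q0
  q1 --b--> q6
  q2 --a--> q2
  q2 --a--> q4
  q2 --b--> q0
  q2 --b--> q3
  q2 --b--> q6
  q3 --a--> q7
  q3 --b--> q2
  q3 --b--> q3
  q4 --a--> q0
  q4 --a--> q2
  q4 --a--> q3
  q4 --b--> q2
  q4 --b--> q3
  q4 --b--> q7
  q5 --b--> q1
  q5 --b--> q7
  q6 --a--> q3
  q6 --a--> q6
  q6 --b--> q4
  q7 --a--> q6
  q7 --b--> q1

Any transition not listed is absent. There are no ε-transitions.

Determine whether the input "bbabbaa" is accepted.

Start in {q0}.
Read 'b': {q0} → ∅.
The set is empty and remains empty for the remaining 6 symbols.
The final set ∅ contains no accepting state.

No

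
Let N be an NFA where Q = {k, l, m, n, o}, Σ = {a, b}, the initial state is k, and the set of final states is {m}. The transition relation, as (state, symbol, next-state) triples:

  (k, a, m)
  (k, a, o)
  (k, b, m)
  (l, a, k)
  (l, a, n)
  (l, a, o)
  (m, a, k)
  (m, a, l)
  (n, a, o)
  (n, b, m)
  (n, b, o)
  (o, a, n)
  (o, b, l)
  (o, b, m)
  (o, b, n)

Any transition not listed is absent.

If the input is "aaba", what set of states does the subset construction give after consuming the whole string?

Start in {k}.
Read 'a': {k} → {m, o}.
Read 'a': {m, o} → {k, l, n}.
Read 'b': {k, l, n} → {m, o}.
Read 'a': {m, o} → {k, l, n}.

{k, l, n}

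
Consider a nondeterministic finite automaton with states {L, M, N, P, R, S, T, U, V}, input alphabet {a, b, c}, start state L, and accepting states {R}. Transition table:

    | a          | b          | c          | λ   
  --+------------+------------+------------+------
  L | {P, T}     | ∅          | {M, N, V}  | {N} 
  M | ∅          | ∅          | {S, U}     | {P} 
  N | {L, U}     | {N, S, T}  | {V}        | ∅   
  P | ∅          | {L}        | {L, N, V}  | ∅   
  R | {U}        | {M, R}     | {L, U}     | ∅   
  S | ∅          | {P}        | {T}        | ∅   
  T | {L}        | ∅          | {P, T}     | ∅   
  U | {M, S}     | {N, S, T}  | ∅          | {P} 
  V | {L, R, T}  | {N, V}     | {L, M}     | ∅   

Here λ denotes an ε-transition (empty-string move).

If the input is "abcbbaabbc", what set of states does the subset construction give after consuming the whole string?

Start: ε-closure({L}) = {L, N}.
Read 'a': L→{P, T}, N→{L, U}; union {L, P, T, U}; ε-closure = {L, N, P, T, U}.
Read 'b': L→∅, N→{N, S, T}, P→{L}, T→∅, U→{N, S, T}; now {L, N, S, T}.
Read 'c': L→{M, N, V}, N→{V}, S→{T}, T→{P, T}; now {M, N, P, T, V}.
Read 'b': M→∅, N→{N, S, T}, P→{L}, T→∅, V→{N, V}; now {L, N, S, T, V}.
Read 'b': L→∅, N→{N, S, T}, S→{P}, T→∅, V→{N, V}; now {N, P, S, T, V}.
Read 'a': N→{L, U}, P→∅, S→∅, T→{L}, V→{L, R, T}; union {L, R, T, U}; ε-closure = {L, N, P, R, T, U}.
Read 'a': L→{P, T}, N→{L, U}, P→∅, R→{U}, T→{L}, U→{M, S}; union {L, M, P, S, T, U}; ε-closure = {L, M, N, P, S, T, U}.
Read 'b': L→∅, M→∅, N→{N, S, T}, P→{L}, S→{P}, T→∅, U→{N, S, T}; now {L, N, P, S, T}.
Read 'b': L→∅, N→{N, S, T}, P→{L}, S→{P}, T→∅; now {L, N, P, S, T}.
Read 'c': L→{M, N, V}, N→{V}, P→{L, N, V}, S→{T}, T→{P, T}; now {L, M, N, P, T, V}.

{L, M, N, P, T, V}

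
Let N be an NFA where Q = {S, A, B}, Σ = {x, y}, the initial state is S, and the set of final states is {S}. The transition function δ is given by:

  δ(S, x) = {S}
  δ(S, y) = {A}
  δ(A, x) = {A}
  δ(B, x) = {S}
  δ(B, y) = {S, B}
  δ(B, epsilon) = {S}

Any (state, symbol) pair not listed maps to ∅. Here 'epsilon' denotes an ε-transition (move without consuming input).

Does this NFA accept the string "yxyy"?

Start in {S}.
Read 'y': S→{A}; now {A}.
Read 'x': A→{A}; now {A}.
Read 'y': A→∅; now ∅.
The set is empty and remains empty for the remaining 1 symbol.
The final set ∅ contains no accepting state.

No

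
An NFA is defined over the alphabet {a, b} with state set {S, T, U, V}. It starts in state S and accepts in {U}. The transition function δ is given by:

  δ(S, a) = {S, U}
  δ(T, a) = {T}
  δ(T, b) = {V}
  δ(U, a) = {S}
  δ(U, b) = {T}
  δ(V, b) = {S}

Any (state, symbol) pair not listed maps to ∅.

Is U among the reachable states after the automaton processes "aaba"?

No

Start in {S}.
Read 'a': {S} → {S, U}.
Read 'a': {S, U} → {S, U}.
Read 'b': {S, U} → {T}.
Read 'a': {T} → {T}.
State U is not in {T}.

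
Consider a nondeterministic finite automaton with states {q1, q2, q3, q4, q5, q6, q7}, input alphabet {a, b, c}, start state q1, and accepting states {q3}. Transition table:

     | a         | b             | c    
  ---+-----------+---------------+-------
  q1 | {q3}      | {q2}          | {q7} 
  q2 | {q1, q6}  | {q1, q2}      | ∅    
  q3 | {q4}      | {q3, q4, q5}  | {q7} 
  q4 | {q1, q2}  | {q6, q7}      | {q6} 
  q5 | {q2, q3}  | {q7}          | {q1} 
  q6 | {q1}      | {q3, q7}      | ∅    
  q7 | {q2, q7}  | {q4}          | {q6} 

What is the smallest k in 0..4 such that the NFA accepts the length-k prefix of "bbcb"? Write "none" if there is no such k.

Start in {q1}.
Read 'b': q1→{q2}; now {q2}.
Read 'b': q2→{q1, q2}; now {q1, q2}.
Read 'c': q1→{q7}, q2→∅; now {q7}.
Read 'b': q7→{q4}; now {q4}.
No reachable set along the way intersects F.

none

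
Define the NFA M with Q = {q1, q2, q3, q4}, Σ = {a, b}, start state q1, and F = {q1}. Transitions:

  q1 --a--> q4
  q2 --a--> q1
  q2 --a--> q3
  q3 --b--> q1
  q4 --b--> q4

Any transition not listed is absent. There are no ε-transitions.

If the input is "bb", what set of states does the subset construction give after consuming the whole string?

∅

Start in {q1}.
Read 'b': {q1} → ∅.
The set is empty and remains empty for the remaining 1 symbol.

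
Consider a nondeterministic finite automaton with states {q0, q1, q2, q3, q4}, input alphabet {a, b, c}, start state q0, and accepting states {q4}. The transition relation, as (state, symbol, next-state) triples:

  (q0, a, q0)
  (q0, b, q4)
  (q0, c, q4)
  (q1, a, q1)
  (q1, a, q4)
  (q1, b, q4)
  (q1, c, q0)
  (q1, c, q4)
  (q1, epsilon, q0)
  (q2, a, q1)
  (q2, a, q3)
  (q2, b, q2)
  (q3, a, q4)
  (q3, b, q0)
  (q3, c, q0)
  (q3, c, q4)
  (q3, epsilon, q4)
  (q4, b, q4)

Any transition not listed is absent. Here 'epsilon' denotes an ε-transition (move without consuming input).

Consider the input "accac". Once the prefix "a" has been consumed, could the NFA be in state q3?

No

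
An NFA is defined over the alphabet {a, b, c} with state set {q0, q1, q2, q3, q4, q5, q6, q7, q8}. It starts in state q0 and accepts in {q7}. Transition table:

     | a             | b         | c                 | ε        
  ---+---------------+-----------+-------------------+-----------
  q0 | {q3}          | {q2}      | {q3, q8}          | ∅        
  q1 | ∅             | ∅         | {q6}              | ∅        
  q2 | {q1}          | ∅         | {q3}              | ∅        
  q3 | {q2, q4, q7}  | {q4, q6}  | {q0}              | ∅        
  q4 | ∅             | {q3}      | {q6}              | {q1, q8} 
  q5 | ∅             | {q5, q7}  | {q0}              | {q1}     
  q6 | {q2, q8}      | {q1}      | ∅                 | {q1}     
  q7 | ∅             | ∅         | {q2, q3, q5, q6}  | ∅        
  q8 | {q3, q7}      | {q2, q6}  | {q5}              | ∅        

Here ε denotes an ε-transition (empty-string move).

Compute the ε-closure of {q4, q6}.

Begin with {q4, q6}.
ε-move q4 → q1; add q1.
ε-move q4 → q8; add q8.

{q1, q4, q6, q8}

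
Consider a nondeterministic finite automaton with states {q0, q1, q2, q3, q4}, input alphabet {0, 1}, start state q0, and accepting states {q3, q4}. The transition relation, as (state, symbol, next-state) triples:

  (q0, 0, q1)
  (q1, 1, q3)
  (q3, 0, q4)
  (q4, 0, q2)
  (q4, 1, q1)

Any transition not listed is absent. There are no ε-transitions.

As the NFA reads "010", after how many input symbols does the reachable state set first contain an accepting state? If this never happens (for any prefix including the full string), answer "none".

2

Start in {q0}.
Read '0': {q0} → {q1}.
Read '1': {q1} → {q3}.
None of the earlier sets intersect F, but {q3} does.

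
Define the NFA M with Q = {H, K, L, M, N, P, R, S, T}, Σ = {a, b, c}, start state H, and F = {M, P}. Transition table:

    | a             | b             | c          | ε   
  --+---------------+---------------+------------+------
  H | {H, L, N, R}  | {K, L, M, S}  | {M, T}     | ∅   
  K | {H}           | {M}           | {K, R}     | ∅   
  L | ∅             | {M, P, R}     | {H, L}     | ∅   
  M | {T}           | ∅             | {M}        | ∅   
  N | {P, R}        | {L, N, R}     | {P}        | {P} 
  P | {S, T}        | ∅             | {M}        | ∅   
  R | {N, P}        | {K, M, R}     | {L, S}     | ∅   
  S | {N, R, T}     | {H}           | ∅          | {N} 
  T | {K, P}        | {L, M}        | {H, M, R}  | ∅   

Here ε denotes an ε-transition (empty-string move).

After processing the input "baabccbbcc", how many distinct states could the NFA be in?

Start in {H}.
Read 'b': H→{K, L, M, S}; union {K, L, M, S}; ε-closure = {K, L, M, N, P, S}.
Read 'a': K→{H}, L→∅, M→{T}, N→{P, R}, P→{S, T}, S→{N, R, T}; now {H, N, P, R, S, T}.
Read 'a': H→{H, L, N, R}, N→{P, R}, P→{S, T}, R→{N, P}, S→{N, R, T}, T→{K, P}; now {H, K, L, N, P, R, S, T}.
Read 'b': H→{K, L, M, S}, K→{M}, L→{M, P, R}, N→{L, N, R}, P→∅, R→{K, M, R}, S→{H}, T→{L, M}; now {H, K, L, M, N, P, R, S}.
Read 'c': H→{M, T}, K→{K, R}, L→{H, L}, M→{M}, N→{P}, P→{M}, R→{L, S}, S→∅; union {H, K, L, M, P, R, S, T}; ε-closure = {H, K, L, M, N, P, R, S, T}.
Read 'c': H→{M, T}, K→{K, R}, L→{H, L}, M→{M}, N→{P}, P→{M}, R→{L, S}, S→∅, T→{H, M, R}; union {H, K, L, M, P, R, S, T}; ε-closure = {H, K, L, M, N, P, R, S, T}.
Read 'b': H→{K, L, M, S}, K→{M}, L→{M, P, R}, M→∅, N→{L, N, R}, P→∅, R→{K, M, R}, S→{H}, T→{L, M}; now {H, K, L, M, N, P, R, S}.
Read 'b': H→{K, L, M, S}, K→{M}, L→{M, P, R}, M→∅, N→{L, N, R}, P→∅, R→{K, M, R}, S→{H}; now {H, K, L, M, N, P, R, S}.
Read 'c': H→{M, T}, K→{K, R}, L→{H, L}, M→{M}, N→{P}, P→{M}, R→{L, S}, S→∅; union {H, K, L, M, P, R, S, T}; ε-closure = {H, K, L, M, N, P, R, S, T}.
Read 'c': H→{M, T}, K→{K, R}, L→{H, L}, M→{M}, N→{P}, P→{M}, R→{L, S}, S→∅, T→{H, M, R}; union {H, K, L, M, P, R, S, T}; ε-closure = {H, K, L, M, N, P, R, S, T}.
That set has 9 states.

9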